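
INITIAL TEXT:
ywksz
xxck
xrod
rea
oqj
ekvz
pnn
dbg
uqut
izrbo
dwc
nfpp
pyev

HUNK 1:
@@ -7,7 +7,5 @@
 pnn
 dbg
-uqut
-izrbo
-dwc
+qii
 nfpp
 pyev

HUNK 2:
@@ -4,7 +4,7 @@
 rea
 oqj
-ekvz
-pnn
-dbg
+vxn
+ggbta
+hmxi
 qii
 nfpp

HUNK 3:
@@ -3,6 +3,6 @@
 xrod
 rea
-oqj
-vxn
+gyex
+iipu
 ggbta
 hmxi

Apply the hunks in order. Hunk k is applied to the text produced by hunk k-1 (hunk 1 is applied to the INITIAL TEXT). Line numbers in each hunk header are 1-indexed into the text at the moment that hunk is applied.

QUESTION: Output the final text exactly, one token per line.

Answer: ywksz
xxck
xrod
rea
gyex
iipu
ggbta
hmxi
qii
nfpp
pyev

Derivation:
Hunk 1: at line 7 remove [uqut,izrbo,dwc] add [qii] -> 11 lines: ywksz xxck xrod rea oqj ekvz pnn dbg qii nfpp pyev
Hunk 2: at line 4 remove [ekvz,pnn,dbg] add [vxn,ggbta,hmxi] -> 11 lines: ywksz xxck xrod rea oqj vxn ggbta hmxi qii nfpp pyev
Hunk 3: at line 3 remove [oqj,vxn] add [gyex,iipu] -> 11 lines: ywksz xxck xrod rea gyex iipu ggbta hmxi qii nfpp pyev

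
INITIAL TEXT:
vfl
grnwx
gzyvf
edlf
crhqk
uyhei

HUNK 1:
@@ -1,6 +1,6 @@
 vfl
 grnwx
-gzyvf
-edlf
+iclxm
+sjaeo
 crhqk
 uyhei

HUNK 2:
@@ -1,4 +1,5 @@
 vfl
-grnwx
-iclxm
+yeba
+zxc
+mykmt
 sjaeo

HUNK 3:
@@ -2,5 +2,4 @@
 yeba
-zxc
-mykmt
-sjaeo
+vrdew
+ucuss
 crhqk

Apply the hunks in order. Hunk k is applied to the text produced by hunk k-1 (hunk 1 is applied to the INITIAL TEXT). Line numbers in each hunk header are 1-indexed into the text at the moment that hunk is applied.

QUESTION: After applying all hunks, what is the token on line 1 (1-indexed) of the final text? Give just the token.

Hunk 1: at line 1 remove [gzyvf,edlf] add [iclxm,sjaeo] -> 6 lines: vfl grnwx iclxm sjaeo crhqk uyhei
Hunk 2: at line 1 remove [grnwx,iclxm] add [yeba,zxc,mykmt] -> 7 lines: vfl yeba zxc mykmt sjaeo crhqk uyhei
Hunk 3: at line 2 remove [zxc,mykmt,sjaeo] add [vrdew,ucuss] -> 6 lines: vfl yeba vrdew ucuss crhqk uyhei
Final line 1: vfl

Answer: vfl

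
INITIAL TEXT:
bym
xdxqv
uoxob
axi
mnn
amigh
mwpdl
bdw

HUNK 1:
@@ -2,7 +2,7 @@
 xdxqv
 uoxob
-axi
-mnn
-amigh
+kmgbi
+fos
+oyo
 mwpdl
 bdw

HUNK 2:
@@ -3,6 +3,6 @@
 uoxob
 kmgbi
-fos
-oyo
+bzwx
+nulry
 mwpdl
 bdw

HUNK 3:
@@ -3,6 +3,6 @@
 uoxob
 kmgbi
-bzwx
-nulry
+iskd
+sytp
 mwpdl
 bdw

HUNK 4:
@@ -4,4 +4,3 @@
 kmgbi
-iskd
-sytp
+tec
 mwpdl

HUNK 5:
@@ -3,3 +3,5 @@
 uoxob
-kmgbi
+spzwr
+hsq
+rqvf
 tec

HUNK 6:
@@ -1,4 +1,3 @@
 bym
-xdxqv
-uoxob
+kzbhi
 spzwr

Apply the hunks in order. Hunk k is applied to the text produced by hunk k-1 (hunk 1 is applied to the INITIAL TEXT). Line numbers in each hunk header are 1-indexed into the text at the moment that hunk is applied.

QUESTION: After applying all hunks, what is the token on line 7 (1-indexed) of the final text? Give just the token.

Hunk 1: at line 2 remove [axi,mnn,amigh] add [kmgbi,fos,oyo] -> 8 lines: bym xdxqv uoxob kmgbi fos oyo mwpdl bdw
Hunk 2: at line 3 remove [fos,oyo] add [bzwx,nulry] -> 8 lines: bym xdxqv uoxob kmgbi bzwx nulry mwpdl bdw
Hunk 3: at line 3 remove [bzwx,nulry] add [iskd,sytp] -> 8 lines: bym xdxqv uoxob kmgbi iskd sytp mwpdl bdw
Hunk 4: at line 4 remove [iskd,sytp] add [tec] -> 7 lines: bym xdxqv uoxob kmgbi tec mwpdl bdw
Hunk 5: at line 3 remove [kmgbi] add [spzwr,hsq,rqvf] -> 9 lines: bym xdxqv uoxob spzwr hsq rqvf tec mwpdl bdw
Hunk 6: at line 1 remove [xdxqv,uoxob] add [kzbhi] -> 8 lines: bym kzbhi spzwr hsq rqvf tec mwpdl bdw
Final line 7: mwpdl

Answer: mwpdl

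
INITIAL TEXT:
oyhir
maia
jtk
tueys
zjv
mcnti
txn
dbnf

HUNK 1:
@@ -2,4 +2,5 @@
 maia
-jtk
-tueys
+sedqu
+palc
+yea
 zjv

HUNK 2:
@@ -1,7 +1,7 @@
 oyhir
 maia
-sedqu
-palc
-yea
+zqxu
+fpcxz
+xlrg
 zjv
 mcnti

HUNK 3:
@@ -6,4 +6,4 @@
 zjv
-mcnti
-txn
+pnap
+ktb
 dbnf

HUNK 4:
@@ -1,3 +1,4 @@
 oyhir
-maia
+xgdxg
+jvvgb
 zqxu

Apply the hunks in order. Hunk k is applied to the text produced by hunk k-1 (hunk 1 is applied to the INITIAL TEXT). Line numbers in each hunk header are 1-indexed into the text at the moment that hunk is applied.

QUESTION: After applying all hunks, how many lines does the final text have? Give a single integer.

Hunk 1: at line 2 remove [jtk,tueys] add [sedqu,palc,yea] -> 9 lines: oyhir maia sedqu palc yea zjv mcnti txn dbnf
Hunk 2: at line 1 remove [sedqu,palc,yea] add [zqxu,fpcxz,xlrg] -> 9 lines: oyhir maia zqxu fpcxz xlrg zjv mcnti txn dbnf
Hunk 3: at line 6 remove [mcnti,txn] add [pnap,ktb] -> 9 lines: oyhir maia zqxu fpcxz xlrg zjv pnap ktb dbnf
Hunk 4: at line 1 remove [maia] add [xgdxg,jvvgb] -> 10 lines: oyhir xgdxg jvvgb zqxu fpcxz xlrg zjv pnap ktb dbnf
Final line count: 10

Answer: 10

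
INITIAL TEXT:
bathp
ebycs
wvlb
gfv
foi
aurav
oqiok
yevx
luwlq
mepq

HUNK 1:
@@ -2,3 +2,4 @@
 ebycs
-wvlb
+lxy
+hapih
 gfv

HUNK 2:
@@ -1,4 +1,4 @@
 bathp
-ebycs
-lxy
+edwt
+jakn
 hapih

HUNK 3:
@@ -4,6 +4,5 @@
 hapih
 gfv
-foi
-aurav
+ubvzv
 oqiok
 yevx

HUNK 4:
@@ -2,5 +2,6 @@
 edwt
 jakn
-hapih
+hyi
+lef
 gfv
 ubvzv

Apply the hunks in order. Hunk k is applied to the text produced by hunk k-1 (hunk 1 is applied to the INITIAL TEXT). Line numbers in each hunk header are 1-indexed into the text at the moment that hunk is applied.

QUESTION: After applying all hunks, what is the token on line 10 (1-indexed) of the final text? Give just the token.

Hunk 1: at line 2 remove [wvlb] add [lxy,hapih] -> 11 lines: bathp ebycs lxy hapih gfv foi aurav oqiok yevx luwlq mepq
Hunk 2: at line 1 remove [ebycs,lxy] add [edwt,jakn] -> 11 lines: bathp edwt jakn hapih gfv foi aurav oqiok yevx luwlq mepq
Hunk 3: at line 4 remove [foi,aurav] add [ubvzv] -> 10 lines: bathp edwt jakn hapih gfv ubvzv oqiok yevx luwlq mepq
Hunk 4: at line 2 remove [hapih] add [hyi,lef] -> 11 lines: bathp edwt jakn hyi lef gfv ubvzv oqiok yevx luwlq mepq
Final line 10: luwlq

Answer: luwlq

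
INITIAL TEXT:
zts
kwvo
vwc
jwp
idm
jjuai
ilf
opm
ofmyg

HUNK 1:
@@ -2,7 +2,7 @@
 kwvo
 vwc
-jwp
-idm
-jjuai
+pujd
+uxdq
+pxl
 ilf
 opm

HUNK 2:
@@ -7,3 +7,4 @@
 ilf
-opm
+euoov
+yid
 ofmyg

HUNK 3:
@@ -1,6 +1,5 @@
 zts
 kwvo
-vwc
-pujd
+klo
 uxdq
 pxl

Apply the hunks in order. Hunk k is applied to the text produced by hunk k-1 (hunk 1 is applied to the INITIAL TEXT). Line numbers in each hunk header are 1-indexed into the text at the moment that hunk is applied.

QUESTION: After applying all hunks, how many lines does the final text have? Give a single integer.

Hunk 1: at line 2 remove [jwp,idm,jjuai] add [pujd,uxdq,pxl] -> 9 lines: zts kwvo vwc pujd uxdq pxl ilf opm ofmyg
Hunk 2: at line 7 remove [opm] add [euoov,yid] -> 10 lines: zts kwvo vwc pujd uxdq pxl ilf euoov yid ofmyg
Hunk 3: at line 1 remove [vwc,pujd] add [klo] -> 9 lines: zts kwvo klo uxdq pxl ilf euoov yid ofmyg
Final line count: 9

Answer: 9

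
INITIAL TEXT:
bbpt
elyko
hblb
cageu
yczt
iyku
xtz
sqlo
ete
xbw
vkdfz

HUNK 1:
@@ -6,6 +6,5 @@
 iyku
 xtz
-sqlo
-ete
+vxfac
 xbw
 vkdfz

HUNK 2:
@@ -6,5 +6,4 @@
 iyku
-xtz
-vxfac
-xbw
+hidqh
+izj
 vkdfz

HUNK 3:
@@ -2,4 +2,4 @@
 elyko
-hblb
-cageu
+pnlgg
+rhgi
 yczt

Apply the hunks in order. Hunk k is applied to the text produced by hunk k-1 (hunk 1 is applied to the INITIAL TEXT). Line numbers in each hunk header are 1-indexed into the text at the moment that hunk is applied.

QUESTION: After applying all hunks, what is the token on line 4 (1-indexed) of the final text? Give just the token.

Answer: rhgi

Derivation:
Hunk 1: at line 6 remove [sqlo,ete] add [vxfac] -> 10 lines: bbpt elyko hblb cageu yczt iyku xtz vxfac xbw vkdfz
Hunk 2: at line 6 remove [xtz,vxfac,xbw] add [hidqh,izj] -> 9 lines: bbpt elyko hblb cageu yczt iyku hidqh izj vkdfz
Hunk 3: at line 2 remove [hblb,cageu] add [pnlgg,rhgi] -> 9 lines: bbpt elyko pnlgg rhgi yczt iyku hidqh izj vkdfz
Final line 4: rhgi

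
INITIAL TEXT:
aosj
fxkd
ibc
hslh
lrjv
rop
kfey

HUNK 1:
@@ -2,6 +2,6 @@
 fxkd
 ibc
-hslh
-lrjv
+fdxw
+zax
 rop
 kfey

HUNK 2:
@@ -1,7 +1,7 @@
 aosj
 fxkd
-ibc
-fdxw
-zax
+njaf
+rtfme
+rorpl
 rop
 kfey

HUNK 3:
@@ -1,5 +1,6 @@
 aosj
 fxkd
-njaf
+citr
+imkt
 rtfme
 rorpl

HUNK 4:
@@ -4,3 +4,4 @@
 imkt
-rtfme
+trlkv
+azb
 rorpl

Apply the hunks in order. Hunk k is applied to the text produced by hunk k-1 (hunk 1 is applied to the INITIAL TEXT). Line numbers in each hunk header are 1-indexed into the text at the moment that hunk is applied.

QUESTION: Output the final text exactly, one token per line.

Hunk 1: at line 2 remove [hslh,lrjv] add [fdxw,zax] -> 7 lines: aosj fxkd ibc fdxw zax rop kfey
Hunk 2: at line 1 remove [ibc,fdxw,zax] add [njaf,rtfme,rorpl] -> 7 lines: aosj fxkd njaf rtfme rorpl rop kfey
Hunk 3: at line 1 remove [njaf] add [citr,imkt] -> 8 lines: aosj fxkd citr imkt rtfme rorpl rop kfey
Hunk 4: at line 4 remove [rtfme] add [trlkv,azb] -> 9 lines: aosj fxkd citr imkt trlkv azb rorpl rop kfey

Answer: aosj
fxkd
citr
imkt
trlkv
azb
rorpl
rop
kfey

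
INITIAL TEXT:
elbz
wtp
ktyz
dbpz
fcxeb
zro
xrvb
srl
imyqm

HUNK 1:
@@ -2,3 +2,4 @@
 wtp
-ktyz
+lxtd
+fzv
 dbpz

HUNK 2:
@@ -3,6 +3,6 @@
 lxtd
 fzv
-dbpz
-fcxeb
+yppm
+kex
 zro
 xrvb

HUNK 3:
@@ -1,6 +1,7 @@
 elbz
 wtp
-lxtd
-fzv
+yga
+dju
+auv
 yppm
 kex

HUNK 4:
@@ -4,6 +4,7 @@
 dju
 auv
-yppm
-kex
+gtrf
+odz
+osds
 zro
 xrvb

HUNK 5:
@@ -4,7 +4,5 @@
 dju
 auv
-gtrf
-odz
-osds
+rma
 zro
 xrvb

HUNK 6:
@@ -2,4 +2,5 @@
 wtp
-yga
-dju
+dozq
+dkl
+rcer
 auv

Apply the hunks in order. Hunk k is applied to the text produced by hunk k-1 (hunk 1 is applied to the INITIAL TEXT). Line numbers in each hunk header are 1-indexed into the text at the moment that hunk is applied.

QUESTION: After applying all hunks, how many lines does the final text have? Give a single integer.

Hunk 1: at line 2 remove [ktyz] add [lxtd,fzv] -> 10 lines: elbz wtp lxtd fzv dbpz fcxeb zro xrvb srl imyqm
Hunk 2: at line 3 remove [dbpz,fcxeb] add [yppm,kex] -> 10 lines: elbz wtp lxtd fzv yppm kex zro xrvb srl imyqm
Hunk 3: at line 1 remove [lxtd,fzv] add [yga,dju,auv] -> 11 lines: elbz wtp yga dju auv yppm kex zro xrvb srl imyqm
Hunk 4: at line 4 remove [yppm,kex] add [gtrf,odz,osds] -> 12 lines: elbz wtp yga dju auv gtrf odz osds zro xrvb srl imyqm
Hunk 5: at line 4 remove [gtrf,odz,osds] add [rma] -> 10 lines: elbz wtp yga dju auv rma zro xrvb srl imyqm
Hunk 6: at line 2 remove [yga,dju] add [dozq,dkl,rcer] -> 11 lines: elbz wtp dozq dkl rcer auv rma zro xrvb srl imyqm
Final line count: 11

Answer: 11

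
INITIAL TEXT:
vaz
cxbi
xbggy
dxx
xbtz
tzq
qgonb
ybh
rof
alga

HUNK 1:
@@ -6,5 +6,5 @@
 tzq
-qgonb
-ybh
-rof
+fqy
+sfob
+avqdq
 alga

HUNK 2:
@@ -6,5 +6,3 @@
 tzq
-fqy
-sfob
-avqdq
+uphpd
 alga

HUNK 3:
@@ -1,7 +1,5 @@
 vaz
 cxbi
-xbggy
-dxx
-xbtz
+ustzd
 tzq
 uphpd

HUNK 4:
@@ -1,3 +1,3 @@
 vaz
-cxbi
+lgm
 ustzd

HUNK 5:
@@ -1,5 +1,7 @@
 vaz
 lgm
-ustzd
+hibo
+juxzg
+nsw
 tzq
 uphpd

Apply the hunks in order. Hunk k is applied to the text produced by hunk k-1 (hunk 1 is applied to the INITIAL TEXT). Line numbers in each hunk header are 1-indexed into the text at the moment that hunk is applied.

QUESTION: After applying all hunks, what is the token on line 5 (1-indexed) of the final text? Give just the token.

Answer: nsw

Derivation:
Hunk 1: at line 6 remove [qgonb,ybh,rof] add [fqy,sfob,avqdq] -> 10 lines: vaz cxbi xbggy dxx xbtz tzq fqy sfob avqdq alga
Hunk 2: at line 6 remove [fqy,sfob,avqdq] add [uphpd] -> 8 lines: vaz cxbi xbggy dxx xbtz tzq uphpd alga
Hunk 3: at line 1 remove [xbggy,dxx,xbtz] add [ustzd] -> 6 lines: vaz cxbi ustzd tzq uphpd alga
Hunk 4: at line 1 remove [cxbi] add [lgm] -> 6 lines: vaz lgm ustzd tzq uphpd alga
Hunk 5: at line 1 remove [ustzd] add [hibo,juxzg,nsw] -> 8 lines: vaz lgm hibo juxzg nsw tzq uphpd alga
Final line 5: nsw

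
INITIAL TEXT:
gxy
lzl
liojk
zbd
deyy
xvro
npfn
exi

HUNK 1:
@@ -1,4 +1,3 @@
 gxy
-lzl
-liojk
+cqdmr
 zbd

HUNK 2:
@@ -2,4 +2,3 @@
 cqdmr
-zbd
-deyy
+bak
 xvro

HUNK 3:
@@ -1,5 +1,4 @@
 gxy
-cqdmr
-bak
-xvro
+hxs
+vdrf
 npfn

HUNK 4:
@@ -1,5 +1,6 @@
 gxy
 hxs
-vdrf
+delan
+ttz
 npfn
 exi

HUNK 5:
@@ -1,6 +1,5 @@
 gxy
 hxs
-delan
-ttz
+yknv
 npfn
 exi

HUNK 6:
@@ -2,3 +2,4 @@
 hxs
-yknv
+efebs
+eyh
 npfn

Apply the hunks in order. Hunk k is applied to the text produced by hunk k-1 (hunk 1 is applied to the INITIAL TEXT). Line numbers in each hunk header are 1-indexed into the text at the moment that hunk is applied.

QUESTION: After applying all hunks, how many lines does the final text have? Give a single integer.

Hunk 1: at line 1 remove [lzl,liojk] add [cqdmr] -> 7 lines: gxy cqdmr zbd deyy xvro npfn exi
Hunk 2: at line 2 remove [zbd,deyy] add [bak] -> 6 lines: gxy cqdmr bak xvro npfn exi
Hunk 3: at line 1 remove [cqdmr,bak,xvro] add [hxs,vdrf] -> 5 lines: gxy hxs vdrf npfn exi
Hunk 4: at line 1 remove [vdrf] add [delan,ttz] -> 6 lines: gxy hxs delan ttz npfn exi
Hunk 5: at line 1 remove [delan,ttz] add [yknv] -> 5 lines: gxy hxs yknv npfn exi
Hunk 6: at line 2 remove [yknv] add [efebs,eyh] -> 6 lines: gxy hxs efebs eyh npfn exi
Final line count: 6

Answer: 6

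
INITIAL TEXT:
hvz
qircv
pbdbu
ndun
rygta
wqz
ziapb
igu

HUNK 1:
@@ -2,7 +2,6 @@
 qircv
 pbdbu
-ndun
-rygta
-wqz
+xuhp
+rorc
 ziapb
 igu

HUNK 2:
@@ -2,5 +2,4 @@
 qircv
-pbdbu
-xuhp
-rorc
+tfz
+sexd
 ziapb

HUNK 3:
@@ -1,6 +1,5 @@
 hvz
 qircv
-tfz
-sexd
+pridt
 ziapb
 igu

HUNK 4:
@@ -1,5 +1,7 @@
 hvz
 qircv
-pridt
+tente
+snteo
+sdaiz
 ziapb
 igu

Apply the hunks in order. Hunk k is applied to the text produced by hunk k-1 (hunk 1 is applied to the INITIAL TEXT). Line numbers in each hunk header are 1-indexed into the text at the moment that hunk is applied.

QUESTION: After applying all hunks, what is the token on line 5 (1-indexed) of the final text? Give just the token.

Hunk 1: at line 2 remove [ndun,rygta,wqz] add [xuhp,rorc] -> 7 lines: hvz qircv pbdbu xuhp rorc ziapb igu
Hunk 2: at line 2 remove [pbdbu,xuhp,rorc] add [tfz,sexd] -> 6 lines: hvz qircv tfz sexd ziapb igu
Hunk 3: at line 1 remove [tfz,sexd] add [pridt] -> 5 lines: hvz qircv pridt ziapb igu
Hunk 4: at line 1 remove [pridt] add [tente,snteo,sdaiz] -> 7 lines: hvz qircv tente snteo sdaiz ziapb igu
Final line 5: sdaiz

Answer: sdaiz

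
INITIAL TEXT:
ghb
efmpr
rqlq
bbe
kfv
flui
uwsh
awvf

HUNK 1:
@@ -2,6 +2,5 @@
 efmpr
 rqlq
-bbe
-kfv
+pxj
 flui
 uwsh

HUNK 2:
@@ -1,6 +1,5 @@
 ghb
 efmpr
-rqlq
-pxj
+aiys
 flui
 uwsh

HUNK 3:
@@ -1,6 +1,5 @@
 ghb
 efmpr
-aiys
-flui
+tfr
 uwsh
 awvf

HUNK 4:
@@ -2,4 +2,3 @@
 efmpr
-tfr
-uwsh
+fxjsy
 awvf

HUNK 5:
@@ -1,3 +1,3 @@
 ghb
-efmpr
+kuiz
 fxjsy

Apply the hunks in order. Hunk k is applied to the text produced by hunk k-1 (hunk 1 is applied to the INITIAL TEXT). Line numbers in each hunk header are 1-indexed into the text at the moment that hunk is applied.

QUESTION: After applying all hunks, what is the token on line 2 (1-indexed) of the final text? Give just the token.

Answer: kuiz

Derivation:
Hunk 1: at line 2 remove [bbe,kfv] add [pxj] -> 7 lines: ghb efmpr rqlq pxj flui uwsh awvf
Hunk 2: at line 1 remove [rqlq,pxj] add [aiys] -> 6 lines: ghb efmpr aiys flui uwsh awvf
Hunk 3: at line 1 remove [aiys,flui] add [tfr] -> 5 lines: ghb efmpr tfr uwsh awvf
Hunk 4: at line 2 remove [tfr,uwsh] add [fxjsy] -> 4 lines: ghb efmpr fxjsy awvf
Hunk 5: at line 1 remove [efmpr] add [kuiz] -> 4 lines: ghb kuiz fxjsy awvf
Final line 2: kuiz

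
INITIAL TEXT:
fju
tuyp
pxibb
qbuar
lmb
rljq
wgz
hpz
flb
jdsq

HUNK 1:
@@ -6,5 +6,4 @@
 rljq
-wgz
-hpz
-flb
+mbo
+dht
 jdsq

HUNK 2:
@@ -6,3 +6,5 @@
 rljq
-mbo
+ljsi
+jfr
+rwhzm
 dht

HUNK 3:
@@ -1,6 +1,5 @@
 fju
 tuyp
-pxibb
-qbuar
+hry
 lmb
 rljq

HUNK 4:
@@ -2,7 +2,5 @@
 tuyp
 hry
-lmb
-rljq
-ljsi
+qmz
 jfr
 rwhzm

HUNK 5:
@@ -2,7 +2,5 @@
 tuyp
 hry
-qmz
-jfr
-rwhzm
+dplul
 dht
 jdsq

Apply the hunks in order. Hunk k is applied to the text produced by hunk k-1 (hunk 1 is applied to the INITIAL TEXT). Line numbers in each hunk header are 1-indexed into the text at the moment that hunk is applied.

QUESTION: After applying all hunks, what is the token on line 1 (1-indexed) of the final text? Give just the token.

Hunk 1: at line 6 remove [wgz,hpz,flb] add [mbo,dht] -> 9 lines: fju tuyp pxibb qbuar lmb rljq mbo dht jdsq
Hunk 2: at line 6 remove [mbo] add [ljsi,jfr,rwhzm] -> 11 lines: fju tuyp pxibb qbuar lmb rljq ljsi jfr rwhzm dht jdsq
Hunk 3: at line 1 remove [pxibb,qbuar] add [hry] -> 10 lines: fju tuyp hry lmb rljq ljsi jfr rwhzm dht jdsq
Hunk 4: at line 2 remove [lmb,rljq,ljsi] add [qmz] -> 8 lines: fju tuyp hry qmz jfr rwhzm dht jdsq
Hunk 5: at line 2 remove [qmz,jfr,rwhzm] add [dplul] -> 6 lines: fju tuyp hry dplul dht jdsq
Final line 1: fju

Answer: fju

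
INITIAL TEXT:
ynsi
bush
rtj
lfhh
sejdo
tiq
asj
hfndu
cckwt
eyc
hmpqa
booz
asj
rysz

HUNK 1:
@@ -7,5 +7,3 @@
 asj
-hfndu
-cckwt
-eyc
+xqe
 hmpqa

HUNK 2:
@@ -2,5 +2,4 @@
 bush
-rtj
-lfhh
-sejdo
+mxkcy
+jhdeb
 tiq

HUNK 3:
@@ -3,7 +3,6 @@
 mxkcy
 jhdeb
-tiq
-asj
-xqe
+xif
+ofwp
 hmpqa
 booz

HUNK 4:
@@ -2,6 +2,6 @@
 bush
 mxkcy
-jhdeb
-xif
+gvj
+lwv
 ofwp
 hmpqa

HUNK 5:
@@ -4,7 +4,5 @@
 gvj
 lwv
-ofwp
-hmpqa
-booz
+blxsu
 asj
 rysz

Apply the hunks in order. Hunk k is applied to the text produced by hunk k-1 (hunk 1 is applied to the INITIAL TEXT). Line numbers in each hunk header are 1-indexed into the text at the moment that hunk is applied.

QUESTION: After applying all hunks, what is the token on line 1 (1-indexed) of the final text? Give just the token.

Hunk 1: at line 7 remove [hfndu,cckwt,eyc] add [xqe] -> 12 lines: ynsi bush rtj lfhh sejdo tiq asj xqe hmpqa booz asj rysz
Hunk 2: at line 2 remove [rtj,lfhh,sejdo] add [mxkcy,jhdeb] -> 11 lines: ynsi bush mxkcy jhdeb tiq asj xqe hmpqa booz asj rysz
Hunk 3: at line 3 remove [tiq,asj,xqe] add [xif,ofwp] -> 10 lines: ynsi bush mxkcy jhdeb xif ofwp hmpqa booz asj rysz
Hunk 4: at line 2 remove [jhdeb,xif] add [gvj,lwv] -> 10 lines: ynsi bush mxkcy gvj lwv ofwp hmpqa booz asj rysz
Hunk 5: at line 4 remove [ofwp,hmpqa,booz] add [blxsu] -> 8 lines: ynsi bush mxkcy gvj lwv blxsu asj rysz
Final line 1: ynsi

Answer: ynsi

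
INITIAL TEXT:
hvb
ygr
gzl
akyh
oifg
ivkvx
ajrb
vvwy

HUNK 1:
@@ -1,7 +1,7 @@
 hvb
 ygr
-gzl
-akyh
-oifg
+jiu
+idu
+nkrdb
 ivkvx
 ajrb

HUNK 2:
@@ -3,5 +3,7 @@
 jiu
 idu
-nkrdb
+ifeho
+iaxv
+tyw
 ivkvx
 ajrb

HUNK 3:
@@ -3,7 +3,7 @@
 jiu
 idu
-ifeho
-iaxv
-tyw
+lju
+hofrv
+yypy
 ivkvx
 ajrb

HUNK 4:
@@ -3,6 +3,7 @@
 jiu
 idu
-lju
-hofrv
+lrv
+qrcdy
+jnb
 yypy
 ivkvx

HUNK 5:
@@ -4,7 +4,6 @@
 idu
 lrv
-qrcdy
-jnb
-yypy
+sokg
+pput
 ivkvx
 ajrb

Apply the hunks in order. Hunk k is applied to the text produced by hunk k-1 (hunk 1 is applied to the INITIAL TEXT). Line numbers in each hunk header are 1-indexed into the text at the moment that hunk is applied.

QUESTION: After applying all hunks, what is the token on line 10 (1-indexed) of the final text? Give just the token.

Answer: vvwy

Derivation:
Hunk 1: at line 1 remove [gzl,akyh,oifg] add [jiu,idu,nkrdb] -> 8 lines: hvb ygr jiu idu nkrdb ivkvx ajrb vvwy
Hunk 2: at line 3 remove [nkrdb] add [ifeho,iaxv,tyw] -> 10 lines: hvb ygr jiu idu ifeho iaxv tyw ivkvx ajrb vvwy
Hunk 3: at line 3 remove [ifeho,iaxv,tyw] add [lju,hofrv,yypy] -> 10 lines: hvb ygr jiu idu lju hofrv yypy ivkvx ajrb vvwy
Hunk 4: at line 3 remove [lju,hofrv] add [lrv,qrcdy,jnb] -> 11 lines: hvb ygr jiu idu lrv qrcdy jnb yypy ivkvx ajrb vvwy
Hunk 5: at line 4 remove [qrcdy,jnb,yypy] add [sokg,pput] -> 10 lines: hvb ygr jiu idu lrv sokg pput ivkvx ajrb vvwy
Final line 10: vvwy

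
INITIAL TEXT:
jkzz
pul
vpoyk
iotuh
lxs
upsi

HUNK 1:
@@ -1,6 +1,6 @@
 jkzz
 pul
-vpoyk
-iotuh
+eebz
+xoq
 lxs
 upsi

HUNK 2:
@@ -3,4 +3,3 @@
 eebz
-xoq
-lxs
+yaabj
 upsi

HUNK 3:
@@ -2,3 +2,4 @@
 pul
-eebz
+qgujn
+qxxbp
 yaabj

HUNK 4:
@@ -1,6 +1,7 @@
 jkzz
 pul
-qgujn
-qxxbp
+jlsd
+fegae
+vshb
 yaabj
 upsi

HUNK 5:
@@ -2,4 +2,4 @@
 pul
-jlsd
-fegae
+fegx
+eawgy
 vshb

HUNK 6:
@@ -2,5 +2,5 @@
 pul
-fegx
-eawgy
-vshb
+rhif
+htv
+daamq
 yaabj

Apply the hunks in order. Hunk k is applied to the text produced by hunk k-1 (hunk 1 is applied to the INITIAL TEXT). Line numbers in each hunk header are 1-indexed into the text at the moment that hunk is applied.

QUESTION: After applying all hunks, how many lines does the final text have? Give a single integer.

Answer: 7

Derivation:
Hunk 1: at line 1 remove [vpoyk,iotuh] add [eebz,xoq] -> 6 lines: jkzz pul eebz xoq lxs upsi
Hunk 2: at line 3 remove [xoq,lxs] add [yaabj] -> 5 lines: jkzz pul eebz yaabj upsi
Hunk 3: at line 2 remove [eebz] add [qgujn,qxxbp] -> 6 lines: jkzz pul qgujn qxxbp yaabj upsi
Hunk 4: at line 1 remove [qgujn,qxxbp] add [jlsd,fegae,vshb] -> 7 lines: jkzz pul jlsd fegae vshb yaabj upsi
Hunk 5: at line 2 remove [jlsd,fegae] add [fegx,eawgy] -> 7 lines: jkzz pul fegx eawgy vshb yaabj upsi
Hunk 6: at line 2 remove [fegx,eawgy,vshb] add [rhif,htv,daamq] -> 7 lines: jkzz pul rhif htv daamq yaabj upsi
Final line count: 7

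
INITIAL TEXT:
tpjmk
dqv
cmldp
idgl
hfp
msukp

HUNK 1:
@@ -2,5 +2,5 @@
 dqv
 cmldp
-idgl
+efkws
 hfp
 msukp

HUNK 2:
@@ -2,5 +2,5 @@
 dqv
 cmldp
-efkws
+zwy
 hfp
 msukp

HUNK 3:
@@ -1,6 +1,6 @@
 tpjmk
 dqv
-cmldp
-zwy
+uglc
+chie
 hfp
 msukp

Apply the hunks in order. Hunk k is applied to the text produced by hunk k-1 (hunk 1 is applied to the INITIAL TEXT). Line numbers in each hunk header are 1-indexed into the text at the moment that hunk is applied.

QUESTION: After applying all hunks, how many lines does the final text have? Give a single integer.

Hunk 1: at line 2 remove [idgl] add [efkws] -> 6 lines: tpjmk dqv cmldp efkws hfp msukp
Hunk 2: at line 2 remove [efkws] add [zwy] -> 6 lines: tpjmk dqv cmldp zwy hfp msukp
Hunk 3: at line 1 remove [cmldp,zwy] add [uglc,chie] -> 6 lines: tpjmk dqv uglc chie hfp msukp
Final line count: 6

Answer: 6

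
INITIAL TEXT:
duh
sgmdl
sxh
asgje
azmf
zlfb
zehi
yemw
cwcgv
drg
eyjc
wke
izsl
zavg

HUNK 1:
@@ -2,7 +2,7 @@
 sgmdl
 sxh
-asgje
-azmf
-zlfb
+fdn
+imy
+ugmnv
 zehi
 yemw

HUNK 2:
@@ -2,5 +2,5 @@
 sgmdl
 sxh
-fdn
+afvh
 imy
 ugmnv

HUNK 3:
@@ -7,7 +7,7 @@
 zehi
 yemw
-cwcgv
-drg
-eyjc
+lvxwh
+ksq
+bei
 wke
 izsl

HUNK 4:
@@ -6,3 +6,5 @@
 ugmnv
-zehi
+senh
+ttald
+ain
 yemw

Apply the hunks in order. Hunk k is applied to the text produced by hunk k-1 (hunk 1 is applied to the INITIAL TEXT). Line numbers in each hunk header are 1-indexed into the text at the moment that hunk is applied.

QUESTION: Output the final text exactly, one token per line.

Hunk 1: at line 2 remove [asgje,azmf,zlfb] add [fdn,imy,ugmnv] -> 14 lines: duh sgmdl sxh fdn imy ugmnv zehi yemw cwcgv drg eyjc wke izsl zavg
Hunk 2: at line 2 remove [fdn] add [afvh] -> 14 lines: duh sgmdl sxh afvh imy ugmnv zehi yemw cwcgv drg eyjc wke izsl zavg
Hunk 3: at line 7 remove [cwcgv,drg,eyjc] add [lvxwh,ksq,bei] -> 14 lines: duh sgmdl sxh afvh imy ugmnv zehi yemw lvxwh ksq bei wke izsl zavg
Hunk 4: at line 6 remove [zehi] add [senh,ttald,ain] -> 16 lines: duh sgmdl sxh afvh imy ugmnv senh ttald ain yemw lvxwh ksq bei wke izsl zavg

Answer: duh
sgmdl
sxh
afvh
imy
ugmnv
senh
ttald
ain
yemw
lvxwh
ksq
bei
wke
izsl
zavg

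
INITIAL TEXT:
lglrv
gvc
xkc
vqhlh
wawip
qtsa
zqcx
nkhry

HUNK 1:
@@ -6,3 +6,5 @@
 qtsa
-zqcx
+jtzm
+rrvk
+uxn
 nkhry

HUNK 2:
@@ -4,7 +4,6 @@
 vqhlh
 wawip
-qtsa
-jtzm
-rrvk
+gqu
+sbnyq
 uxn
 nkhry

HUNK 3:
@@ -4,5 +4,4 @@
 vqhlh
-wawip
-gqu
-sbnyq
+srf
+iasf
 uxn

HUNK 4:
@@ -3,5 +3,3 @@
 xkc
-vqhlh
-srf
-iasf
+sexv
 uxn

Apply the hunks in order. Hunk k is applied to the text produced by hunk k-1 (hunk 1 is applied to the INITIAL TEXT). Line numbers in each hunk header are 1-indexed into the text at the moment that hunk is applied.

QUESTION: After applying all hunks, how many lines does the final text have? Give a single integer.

Answer: 6

Derivation:
Hunk 1: at line 6 remove [zqcx] add [jtzm,rrvk,uxn] -> 10 lines: lglrv gvc xkc vqhlh wawip qtsa jtzm rrvk uxn nkhry
Hunk 2: at line 4 remove [qtsa,jtzm,rrvk] add [gqu,sbnyq] -> 9 lines: lglrv gvc xkc vqhlh wawip gqu sbnyq uxn nkhry
Hunk 3: at line 4 remove [wawip,gqu,sbnyq] add [srf,iasf] -> 8 lines: lglrv gvc xkc vqhlh srf iasf uxn nkhry
Hunk 4: at line 3 remove [vqhlh,srf,iasf] add [sexv] -> 6 lines: lglrv gvc xkc sexv uxn nkhry
Final line count: 6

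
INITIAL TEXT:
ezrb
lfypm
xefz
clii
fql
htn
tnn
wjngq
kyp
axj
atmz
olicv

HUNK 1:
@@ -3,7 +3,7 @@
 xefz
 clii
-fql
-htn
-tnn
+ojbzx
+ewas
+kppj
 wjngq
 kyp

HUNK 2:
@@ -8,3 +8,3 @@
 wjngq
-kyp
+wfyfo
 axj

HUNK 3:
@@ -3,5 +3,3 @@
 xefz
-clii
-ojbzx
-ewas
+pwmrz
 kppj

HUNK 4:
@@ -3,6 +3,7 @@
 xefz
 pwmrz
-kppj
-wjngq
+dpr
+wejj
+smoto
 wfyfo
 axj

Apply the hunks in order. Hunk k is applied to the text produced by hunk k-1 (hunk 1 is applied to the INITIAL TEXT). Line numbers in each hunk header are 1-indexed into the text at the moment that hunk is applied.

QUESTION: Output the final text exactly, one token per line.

Answer: ezrb
lfypm
xefz
pwmrz
dpr
wejj
smoto
wfyfo
axj
atmz
olicv

Derivation:
Hunk 1: at line 3 remove [fql,htn,tnn] add [ojbzx,ewas,kppj] -> 12 lines: ezrb lfypm xefz clii ojbzx ewas kppj wjngq kyp axj atmz olicv
Hunk 2: at line 8 remove [kyp] add [wfyfo] -> 12 lines: ezrb lfypm xefz clii ojbzx ewas kppj wjngq wfyfo axj atmz olicv
Hunk 3: at line 3 remove [clii,ojbzx,ewas] add [pwmrz] -> 10 lines: ezrb lfypm xefz pwmrz kppj wjngq wfyfo axj atmz olicv
Hunk 4: at line 3 remove [kppj,wjngq] add [dpr,wejj,smoto] -> 11 lines: ezrb lfypm xefz pwmrz dpr wejj smoto wfyfo axj atmz olicv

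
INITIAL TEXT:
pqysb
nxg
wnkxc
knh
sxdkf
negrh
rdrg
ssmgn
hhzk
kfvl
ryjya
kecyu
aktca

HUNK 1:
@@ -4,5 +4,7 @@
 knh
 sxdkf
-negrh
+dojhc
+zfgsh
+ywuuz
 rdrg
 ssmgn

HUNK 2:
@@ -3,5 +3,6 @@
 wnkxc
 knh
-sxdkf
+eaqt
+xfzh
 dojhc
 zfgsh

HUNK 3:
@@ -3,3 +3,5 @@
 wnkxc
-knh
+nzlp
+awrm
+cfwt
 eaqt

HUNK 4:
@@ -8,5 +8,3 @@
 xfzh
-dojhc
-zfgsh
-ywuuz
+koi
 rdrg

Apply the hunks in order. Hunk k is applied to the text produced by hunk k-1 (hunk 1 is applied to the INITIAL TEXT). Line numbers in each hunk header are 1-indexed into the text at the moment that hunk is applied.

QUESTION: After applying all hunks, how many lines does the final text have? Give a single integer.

Hunk 1: at line 4 remove [negrh] add [dojhc,zfgsh,ywuuz] -> 15 lines: pqysb nxg wnkxc knh sxdkf dojhc zfgsh ywuuz rdrg ssmgn hhzk kfvl ryjya kecyu aktca
Hunk 2: at line 3 remove [sxdkf] add [eaqt,xfzh] -> 16 lines: pqysb nxg wnkxc knh eaqt xfzh dojhc zfgsh ywuuz rdrg ssmgn hhzk kfvl ryjya kecyu aktca
Hunk 3: at line 3 remove [knh] add [nzlp,awrm,cfwt] -> 18 lines: pqysb nxg wnkxc nzlp awrm cfwt eaqt xfzh dojhc zfgsh ywuuz rdrg ssmgn hhzk kfvl ryjya kecyu aktca
Hunk 4: at line 8 remove [dojhc,zfgsh,ywuuz] add [koi] -> 16 lines: pqysb nxg wnkxc nzlp awrm cfwt eaqt xfzh koi rdrg ssmgn hhzk kfvl ryjya kecyu aktca
Final line count: 16

Answer: 16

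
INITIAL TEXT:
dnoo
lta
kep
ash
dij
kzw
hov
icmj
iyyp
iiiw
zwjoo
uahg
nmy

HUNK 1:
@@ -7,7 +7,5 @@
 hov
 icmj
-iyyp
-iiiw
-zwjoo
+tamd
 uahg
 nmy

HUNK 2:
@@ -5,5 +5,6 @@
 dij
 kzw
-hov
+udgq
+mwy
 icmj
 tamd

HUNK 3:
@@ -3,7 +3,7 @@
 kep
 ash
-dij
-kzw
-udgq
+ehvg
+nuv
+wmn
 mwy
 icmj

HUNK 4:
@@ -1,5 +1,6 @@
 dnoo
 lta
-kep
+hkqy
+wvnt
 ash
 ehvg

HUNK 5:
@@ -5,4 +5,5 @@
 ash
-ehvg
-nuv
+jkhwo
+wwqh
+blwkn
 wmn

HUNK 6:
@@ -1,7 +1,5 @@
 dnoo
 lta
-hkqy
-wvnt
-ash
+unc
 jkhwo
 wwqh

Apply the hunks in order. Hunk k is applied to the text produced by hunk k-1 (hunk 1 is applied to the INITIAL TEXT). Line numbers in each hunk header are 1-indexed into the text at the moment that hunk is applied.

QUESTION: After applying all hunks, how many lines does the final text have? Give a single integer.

Answer: 12

Derivation:
Hunk 1: at line 7 remove [iyyp,iiiw,zwjoo] add [tamd] -> 11 lines: dnoo lta kep ash dij kzw hov icmj tamd uahg nmy
Hunk 2: at line 5 remove [hov] add [udgq,mwy] -> 12 lines: dnoo lta kep ash dij kzw udgq mwy icmj tamd uahg nmy
Hunk 3: at line 3 remove [dij,kzw,udgq] add [ehvg,nuv,wmn] -> 12 lines: dnoo lta kep ash ehvg nuv wmn mwy icmj tamd uahg nmy
Hunk 4: at line 1 remove [kep] add [hkqy,wvnt] -> 13 lines: dnoo lta hkqy wvnt ash ehvg nuv wmn mwy icmj tamd uahg nmy
Hunk 5: at line 5 remove [ehvg,nuv] add [jkhwo,wwqh,blwkn] -> 14 lines: dnoo lta hkqy wvnt ash jkhwo wwqh blwkn wmn mwy icmj tamd uahg nmy
Hunk 6: at line 1 remove [hkqy,wvnt,ash] add [unc] -> 12 lines: dnoo lta unc jkhwo wwqh blwkn wmn mwy icmj tamd uahg nmy
Final line count: 12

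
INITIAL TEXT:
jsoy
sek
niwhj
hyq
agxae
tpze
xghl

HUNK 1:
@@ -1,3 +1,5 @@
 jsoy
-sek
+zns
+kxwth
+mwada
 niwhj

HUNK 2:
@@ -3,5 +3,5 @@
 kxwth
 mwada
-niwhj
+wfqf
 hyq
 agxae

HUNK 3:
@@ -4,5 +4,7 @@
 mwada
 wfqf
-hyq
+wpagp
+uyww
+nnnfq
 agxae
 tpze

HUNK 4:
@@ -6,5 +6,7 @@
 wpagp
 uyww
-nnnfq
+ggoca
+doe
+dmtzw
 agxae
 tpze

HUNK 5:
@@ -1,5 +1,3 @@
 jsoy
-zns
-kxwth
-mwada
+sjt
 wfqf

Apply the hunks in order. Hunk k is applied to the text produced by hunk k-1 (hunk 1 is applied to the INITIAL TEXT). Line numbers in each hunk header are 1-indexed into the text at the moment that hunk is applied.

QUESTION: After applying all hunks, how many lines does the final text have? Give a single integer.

Answer: 11

Derivation:
Hunk 1: at line 1 remove [sek] add [zns,kxwth,mwada] -> 9 lines: jsoy zns kxwth mwada niwhj hyq agxae tpze xghl
Hunk 2: at line 3 remove [niwhj] add [wfqf] -> 9 lines: jsoy zns kxwth mwada wfqf hyq agxae tpze xghl
Hunk 3: at line 4 remove [hyq] add [wpagp,uyww,nnnfq] -> 11 lines: jsoy zns kxwth mwada wfqf wpagp uyww nnnfq agxae tpze xghl
Hunk 4: at line 6 remove [nnnfq] add [ggoca,doe,dmtzw] -> 13 lines: jsoy zns kxwth mwada wfqf wpagp uyww ggoca doe dmtzw agxae tpze xghl
Hunk 5: at line 1 remove [zns,kxwth,mwada] add [sjt] -> 11 lines: jsoy sjt wfqf wpagp uyww ggoca doe dmtzw agxae tpze xghl
Final line count: 11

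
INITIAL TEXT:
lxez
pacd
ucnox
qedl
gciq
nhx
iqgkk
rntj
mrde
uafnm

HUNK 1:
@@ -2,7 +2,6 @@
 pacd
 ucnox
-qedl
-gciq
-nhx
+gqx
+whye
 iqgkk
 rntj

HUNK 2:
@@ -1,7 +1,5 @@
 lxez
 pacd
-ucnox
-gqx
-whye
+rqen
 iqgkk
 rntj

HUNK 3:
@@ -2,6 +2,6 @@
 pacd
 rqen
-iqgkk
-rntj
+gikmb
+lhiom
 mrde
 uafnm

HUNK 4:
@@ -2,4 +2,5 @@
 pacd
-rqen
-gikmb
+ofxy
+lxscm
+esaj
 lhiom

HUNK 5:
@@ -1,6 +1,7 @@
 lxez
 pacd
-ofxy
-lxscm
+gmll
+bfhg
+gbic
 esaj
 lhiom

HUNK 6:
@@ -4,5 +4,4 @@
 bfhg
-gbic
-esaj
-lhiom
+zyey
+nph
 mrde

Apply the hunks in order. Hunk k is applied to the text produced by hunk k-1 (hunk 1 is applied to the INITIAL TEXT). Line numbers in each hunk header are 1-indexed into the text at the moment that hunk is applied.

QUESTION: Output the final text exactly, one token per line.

Answer: lxez
pacd
gmll
bfhg
zyey
nph
mrde
uafnm

Derivation:
Hunk 1: at line 2 remove [qedl,gciq,nhx] add [gqx,whye] -> 9 lines: lxez pacd ucnox gqx whye iqgkk rntj mrde uafnm
Hunk 2: at line 1 remove [ucnox,gqx,whye] add [rqen] -> 7 lines: lxez pacd rqen iqgkk rntj mrde uafnm
Hunk 3: at line 2 remove [iqgkk,rntj] add [gikmb,lhiom] -> 7 lines: lxez pacd rqen gikmb lhiom mrde uafnm
Hunk 4: at line 2 remove [rqen,gikmb] add [ofxy,lxscm,esaj] -> 8 lines: lxez pacd ofxy lxscm esaj lhiom mrde uafnm
Hunk 5: at line 1 remove [ofxy,lxscm] add [gmll,bfhg,gbic] -> 9 lines: lxez pacd gmll bfhg gbic esaj lhiom mrde uafnm
Hunk 6: at line 4 remove [gbic,esaj,lhiom] add [zyey,nph] -> 8 lines: lxez pacd gmll bfhg zyey nph mrde uafnm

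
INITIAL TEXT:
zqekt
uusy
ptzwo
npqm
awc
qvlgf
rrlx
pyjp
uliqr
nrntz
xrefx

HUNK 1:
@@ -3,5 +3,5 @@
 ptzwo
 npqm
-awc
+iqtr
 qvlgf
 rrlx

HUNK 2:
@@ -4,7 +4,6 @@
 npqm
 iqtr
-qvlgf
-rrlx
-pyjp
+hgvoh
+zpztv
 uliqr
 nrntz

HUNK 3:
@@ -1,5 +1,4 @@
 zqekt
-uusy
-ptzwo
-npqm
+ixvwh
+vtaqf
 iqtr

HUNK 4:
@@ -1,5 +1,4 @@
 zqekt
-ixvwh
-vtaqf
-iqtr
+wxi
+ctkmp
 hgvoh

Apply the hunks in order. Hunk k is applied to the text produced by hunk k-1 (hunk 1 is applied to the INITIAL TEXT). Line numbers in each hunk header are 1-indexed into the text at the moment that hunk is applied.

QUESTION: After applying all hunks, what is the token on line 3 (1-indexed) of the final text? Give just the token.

Hunk 1: at line 3 remove [awc] add [iqtr] -> 11 lines: zqekt uusy ptzwo npqm iqtr qvlgf rrlx pyjp uliqr nrntz xrefx
Hunk 2: at line 4 remove [qvlgf,rrlx,pyjp] add [hgvoh,zpztv] -> 10 lines: zqekt uusy ptzwo npqm iqtr hgvoh zpztv uliqr nrntz xrefx
Hunk 3: at line 1 remove [uusy,ptzwo,npqm] add [ixvwh,vtaqf] -> 9 lines: zqekt ixvwh vtaqf iqtr hgvoh zpztv uliqr nrntz xrefx
Hunk 4: at line 1 remove [ixvwh,vtaqf,iqtr] add [wxi,ctkmp] -> 8 lines: zqekt wxi ctkmp hgvoh zpztv uliqr nrntz xrefx
Final line 3: ctkmp

Answer: ctkmp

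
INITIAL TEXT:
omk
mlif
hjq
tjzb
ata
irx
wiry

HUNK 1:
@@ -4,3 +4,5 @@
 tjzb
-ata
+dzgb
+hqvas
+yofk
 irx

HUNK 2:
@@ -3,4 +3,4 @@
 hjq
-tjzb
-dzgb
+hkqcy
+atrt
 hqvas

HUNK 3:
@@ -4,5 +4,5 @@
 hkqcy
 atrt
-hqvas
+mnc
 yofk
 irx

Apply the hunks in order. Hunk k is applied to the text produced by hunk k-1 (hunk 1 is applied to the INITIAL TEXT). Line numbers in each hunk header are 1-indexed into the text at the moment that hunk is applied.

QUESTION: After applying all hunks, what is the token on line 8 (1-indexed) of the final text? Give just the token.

Answer: irx

Derivation:
Hunk 1: at line 4 remove [ata] add [dzgb,hqvas,yofk] -> 9 lines: omk mlif hjq tjzb dzgb hqvas yofk irx wiry
Hunk 2: at line 3 remove [tjzb,dzgb] add [hkqcy,atrt] -> 9 lines: omk mlif hjq hkqcy atrt hqvas yofk irx wiry
Hunk 3: at line 4 remove [hqvas] add [mnc] -> 9 lines: omk mlif hjq hkqcy atrt mnc yofk irx wiry
Final line 8: irx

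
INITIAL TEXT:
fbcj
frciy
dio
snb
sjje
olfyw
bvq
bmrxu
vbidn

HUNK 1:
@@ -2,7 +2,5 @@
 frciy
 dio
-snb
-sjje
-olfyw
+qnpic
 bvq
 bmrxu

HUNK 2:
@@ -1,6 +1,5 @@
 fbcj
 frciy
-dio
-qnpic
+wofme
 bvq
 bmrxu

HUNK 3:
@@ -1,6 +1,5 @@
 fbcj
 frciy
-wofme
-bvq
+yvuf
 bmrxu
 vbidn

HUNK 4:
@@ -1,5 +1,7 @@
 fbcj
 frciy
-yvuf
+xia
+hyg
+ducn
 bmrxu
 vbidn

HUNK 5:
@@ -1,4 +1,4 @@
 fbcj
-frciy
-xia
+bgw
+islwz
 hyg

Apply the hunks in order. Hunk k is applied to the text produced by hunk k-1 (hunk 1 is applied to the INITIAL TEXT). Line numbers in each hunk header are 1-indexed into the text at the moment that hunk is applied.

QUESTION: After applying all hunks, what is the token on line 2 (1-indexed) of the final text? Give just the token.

Hunk 1: at line 2 remove [snb,sjje,olfyw] add [qnpic] -> 7 lines: fbcj frciy dio qnpic bvq bmrxu vbidn
Hunk 2: at line 1 remove [dio,qnpic] add [wofme] -> 6 lines: fbcj frciy wofme bvq bmrxu vbidn
Hunk 3: at line 1 remove [wofme,bvq] add [yvuf] -> 5 lines: fbcj frciy yvuf bmrxu vbidn
Hunk 4: at line 1 remove [yvuf] add [xia,hyg,ducn] -> 7 lines: fbcj frciy xia hyg ducn bmrxu vbidn
Hunk 5: at line 1 remove [frciy,xia] add [bgw,islwz] -> 7 lines: fbcj bgw islwz hyg ducn bmrxu vbidn
Final line 2: bgw

Answer: bgw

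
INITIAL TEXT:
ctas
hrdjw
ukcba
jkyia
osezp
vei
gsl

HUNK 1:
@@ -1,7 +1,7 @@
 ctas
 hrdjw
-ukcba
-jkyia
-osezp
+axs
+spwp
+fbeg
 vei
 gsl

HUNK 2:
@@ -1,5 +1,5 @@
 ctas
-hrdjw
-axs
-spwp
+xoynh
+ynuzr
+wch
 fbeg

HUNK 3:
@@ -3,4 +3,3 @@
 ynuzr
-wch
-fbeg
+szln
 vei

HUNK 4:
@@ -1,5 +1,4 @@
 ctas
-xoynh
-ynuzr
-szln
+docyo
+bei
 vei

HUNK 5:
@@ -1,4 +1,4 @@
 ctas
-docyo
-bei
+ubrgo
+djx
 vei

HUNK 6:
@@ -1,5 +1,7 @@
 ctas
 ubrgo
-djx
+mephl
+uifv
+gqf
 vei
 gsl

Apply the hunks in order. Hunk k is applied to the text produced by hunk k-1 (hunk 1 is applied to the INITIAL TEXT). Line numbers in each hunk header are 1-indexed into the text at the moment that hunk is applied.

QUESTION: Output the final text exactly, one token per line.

Hunk 1: at line 1 remove [ukcba,jkyia,osezp] add [axs,spwp,fbeg] -> 7 lines: ctas hrdjw axs spwp fbeg vei gsl
Hunk 2: at line 1 remove [hrdjw,axs,spwp] add [xoynh,ynuzr,wch] -> 7 lines: ctas xoynh ynuzr wch fbeg vei gsl
Hunk 3: at line 3 remove [wch,fbeg] add [szln] -> 6 lines: ctas xoynh ynuzr szln vei gsl
Hunk 4: at line 1 remove [xoynh,ynuzr,szln] add [docyo,bei] -> 5 lines: ctas docyo bei vei gsl
Hunk 5: at line 1 remove [docyo,bei] add [ubrgo,djx] -> 5 lines: ctas ubrgo djx vei gsl
Hunk 6: at line 1 remove [djx] add [mephl,uifv,gqf] -> 7 lines: ctas ubrgo mephl uifv gqf vei gsl

Answer: ctas
ubrgo
mephl
uifv
gqf
vei
gsl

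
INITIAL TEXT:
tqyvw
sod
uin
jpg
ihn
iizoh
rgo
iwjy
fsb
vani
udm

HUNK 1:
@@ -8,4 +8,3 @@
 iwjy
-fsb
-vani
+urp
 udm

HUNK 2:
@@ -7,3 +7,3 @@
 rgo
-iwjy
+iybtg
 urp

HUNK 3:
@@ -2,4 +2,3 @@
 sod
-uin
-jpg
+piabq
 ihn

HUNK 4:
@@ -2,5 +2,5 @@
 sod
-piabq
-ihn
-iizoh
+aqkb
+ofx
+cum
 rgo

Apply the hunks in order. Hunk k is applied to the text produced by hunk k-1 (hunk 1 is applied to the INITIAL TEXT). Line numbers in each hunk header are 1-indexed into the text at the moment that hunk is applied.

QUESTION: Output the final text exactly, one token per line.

Answer: tqyvw
sod
aqkb
ofx
cum
rgo
iybtg
urp
udm

Derivation:
Hunk 1: at line 8 remove [fsb,vani] add [urp] -> 10 lines: tqyvw sod uin jpg ihn iizoh rgo iwjy urp udm
Hunk 2: at line 7 remove [iwjy] add [iybtg] -> 10 lines: tqyvw sod uin jpg ihn iizoh rgo iybtg urp udm
Hunk 3: at line 2 remove [uin,jpg] add [piabq] -> 9 lines: tqyvw sod piabq ihn iizoh rgo iybtg urp udm
Hunk 4: at line 2 remove [piabq,ihn,iizoh] add [aqkb,ofx,cum] -> 9 lines: tqyvw sod aqkb ofx cum rgo iybtg urp udm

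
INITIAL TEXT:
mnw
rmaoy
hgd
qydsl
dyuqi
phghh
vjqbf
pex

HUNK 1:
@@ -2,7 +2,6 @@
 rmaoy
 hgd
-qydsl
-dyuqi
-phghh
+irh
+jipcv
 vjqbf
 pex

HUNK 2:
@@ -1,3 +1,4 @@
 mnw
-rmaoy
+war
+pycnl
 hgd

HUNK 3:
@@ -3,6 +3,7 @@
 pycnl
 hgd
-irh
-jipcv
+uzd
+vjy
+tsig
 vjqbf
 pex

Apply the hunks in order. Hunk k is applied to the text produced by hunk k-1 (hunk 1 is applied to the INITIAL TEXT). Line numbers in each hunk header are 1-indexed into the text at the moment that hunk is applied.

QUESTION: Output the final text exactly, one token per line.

Answer: mnw
war
pycnl
hgd
uzd
vjy
tsig
vjqbf
pex

Derivation:
Hunk 1: at line 2 remove [qydsl,dyuqi,phghh] add [irh,jipcv] -> 7 lines: mnw rmaoy hgd irh jipcv vjqbf pex
Hunk 2: at line 1 remove [rmaoy] add [war,pycnl] -> 8 lines: mnw war pycnl hgd irh jipcv vjqbf pex
Hunk 3: at line 3 remove [irh,jipcv] add [uzd,vjy,tsig] -> 9 lines: mnw war pycnl hgd uzd vjy tsig vjqbf pex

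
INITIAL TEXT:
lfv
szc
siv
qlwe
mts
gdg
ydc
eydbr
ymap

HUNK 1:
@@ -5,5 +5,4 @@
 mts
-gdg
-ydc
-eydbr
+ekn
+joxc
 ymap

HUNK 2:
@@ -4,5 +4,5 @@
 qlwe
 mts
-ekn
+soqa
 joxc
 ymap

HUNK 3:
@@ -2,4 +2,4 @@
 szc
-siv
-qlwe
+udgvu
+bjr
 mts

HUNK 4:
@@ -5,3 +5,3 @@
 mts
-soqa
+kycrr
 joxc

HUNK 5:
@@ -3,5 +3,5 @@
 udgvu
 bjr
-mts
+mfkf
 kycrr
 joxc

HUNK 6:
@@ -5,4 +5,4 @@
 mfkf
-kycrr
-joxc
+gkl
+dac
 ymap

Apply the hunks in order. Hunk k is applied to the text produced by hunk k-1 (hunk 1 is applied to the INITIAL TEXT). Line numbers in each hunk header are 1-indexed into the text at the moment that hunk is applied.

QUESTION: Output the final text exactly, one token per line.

Answer: lfv
szc
udgvu
bjr
mfkf
gkl
dac
ymap

Derivation:
Hunk 1: at line 5 remove [gdg,ydc,eydbr] add [ekn,joxc] -> 8 lines: lfv szc siv qlwe mts ekn joxc ymap
Hunk 2: at line 4 remove [ekn] add [soqa] -> 8 lines: lfv szc siv qlwe mts soqa joxc ymap
Hunk 3: at line 2 remove [siv,qlwe] add [udgvu,bjr] -> 8 lines: lfv szc udgvu bjr mts soqa joxc ymap
Hunk 4: at line 5 remove [soqa] add [kycrr] -> 8 lines: lfv szc udgvu bjr mts kycrr joxc ymap
Hunk 5: at line 3 remove [mts] add [mfkf] -> 8 lines: lfv szc udgvu bjr mfkf kycrr joxc ymap
Hunk 6: at line 5 remove [kycrr,joxc] add [gkl,dac] -> 8 lines: lfv szc udgvu bjr mfkf gkl dac ymap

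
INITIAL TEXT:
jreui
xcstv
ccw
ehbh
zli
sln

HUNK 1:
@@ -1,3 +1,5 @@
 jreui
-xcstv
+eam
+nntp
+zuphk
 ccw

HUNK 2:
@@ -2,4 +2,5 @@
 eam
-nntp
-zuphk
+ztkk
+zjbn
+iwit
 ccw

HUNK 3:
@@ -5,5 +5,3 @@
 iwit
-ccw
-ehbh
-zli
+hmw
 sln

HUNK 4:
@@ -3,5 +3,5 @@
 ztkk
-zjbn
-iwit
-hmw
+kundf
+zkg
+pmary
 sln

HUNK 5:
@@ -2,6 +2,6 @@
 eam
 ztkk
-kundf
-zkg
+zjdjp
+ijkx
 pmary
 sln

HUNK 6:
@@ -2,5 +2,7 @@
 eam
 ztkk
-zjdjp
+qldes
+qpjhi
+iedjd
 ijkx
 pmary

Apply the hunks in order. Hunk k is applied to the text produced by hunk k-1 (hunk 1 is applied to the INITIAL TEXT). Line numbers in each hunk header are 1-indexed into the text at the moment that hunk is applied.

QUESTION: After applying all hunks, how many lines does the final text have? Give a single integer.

Hunk 1: at line 1 remove [xcstv] add [eam,nntp,zuphk] -> 8 lines: jreui eam nntp zuphk ccw ehbh zli sln
Hunk 2: at line 2 remove [nntp,zuphk] add [ztkk,zjbn,iwit] -> 9 lines: jreui eam ztkk zjbn iwit ccw ehbh zli sln
Hunk 3: at line 5 remove [ccw,ehbh,zli] add [hmw] -> 7 lines: jreui eam ztkk zjbn iwit hmw sln
Hunk 4: at line 3 remove [zjbn,iwit,hmw] add [kundf,zkg,pmary] -> 7 lines: jreui eam ztkk kundf zkg pmary sln
Hunk 5: at line 2 remove [kundf,zkg] add [zjdjp,ijkx] -> 7 lines: jreui eam ztkk zjdjp ijkx pmary sln
Hunk 6: at line 2 remove [zjdjp] add [qldes,qpjhi,iedjd] -> 9 lines: jreui eam ztkk qldes qpjhi iedjd ijkx pmary sln
Final line count: 9

Answer: 9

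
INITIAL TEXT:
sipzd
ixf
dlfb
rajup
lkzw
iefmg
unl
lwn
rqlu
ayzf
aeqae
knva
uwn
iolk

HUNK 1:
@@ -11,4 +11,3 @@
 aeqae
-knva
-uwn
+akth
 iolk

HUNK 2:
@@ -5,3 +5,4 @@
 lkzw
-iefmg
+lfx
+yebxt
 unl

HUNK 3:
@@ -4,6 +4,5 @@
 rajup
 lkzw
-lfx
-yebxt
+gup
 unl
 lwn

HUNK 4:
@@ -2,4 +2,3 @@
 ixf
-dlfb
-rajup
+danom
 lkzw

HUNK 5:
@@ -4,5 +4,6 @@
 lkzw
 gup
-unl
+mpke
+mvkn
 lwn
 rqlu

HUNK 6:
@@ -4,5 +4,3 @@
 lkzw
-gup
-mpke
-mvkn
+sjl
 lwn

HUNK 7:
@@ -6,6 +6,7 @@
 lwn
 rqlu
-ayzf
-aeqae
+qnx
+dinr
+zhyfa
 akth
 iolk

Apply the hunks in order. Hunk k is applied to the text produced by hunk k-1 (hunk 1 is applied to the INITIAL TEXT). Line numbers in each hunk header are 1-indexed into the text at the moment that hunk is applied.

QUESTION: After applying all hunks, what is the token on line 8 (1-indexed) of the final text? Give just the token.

Answer: qnx

Derivation:
Hunk 1: at line 11 remove [knva,uwn] add [akth] -> 13 lines: sipzd ixf dlfb rajup lkzw iefmg unl lwn rqlu ayzf aeqae akth iolk
Hunk 2: at line 5 remove [iefmg] add [lfx,yebxt] -> 14 lines: sipzd ixf dlfb rajup lkzw lfx yebxt unl lwn rqlu ayzf aeqae akth iolk
Hunk 3: at line 4 remove [lfx,yebxt] add [gup] -> 13 lines: sipzd ixf dlfb rajup lkzw gup unl lwn rqlu ayzf aeqae akth iolk
Hunk 4: at line 2 remove [dlfb,rajup] add [danom] -> 12 lines: sipzd ixf danom lkzw gup unl lwn rqlu ayzf aeqae akth iolk
Hunk 5: at line 4 remove [unl] add [mpke,mvkn] -> 13 lines: sipzd ixf danom lkzw gup mpke mvkn lwn rqlu ayzf aeqae akth iolk
Hunk 6: at line 4 remove [gup,mpke,mvkn] add [sjl] -> 11 lines: sipzd ixf danom lkzw sjl lwn rqlu ayzf aeqae akth iolk
Hunk 7: at line 6 remove [ayzf,aeqae] add [qnx,dinr,zhyfa] -> 12 lines: sipzd ixf danom lkzw sjl lwn rqlu qnx dinr zhyfa akth iolk
Final line 8: qnx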